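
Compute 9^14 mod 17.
Using repeated squaring. 14 = 8 + 4 + 2 (binary 1110). Repeated squaring mod 17: 9^1 ≡ 9; 9^2 ≡ 9² = 81 ≡ 13; 9^4 ≡ 13² = 169 ≡ 16; 9^8 ≡ 16² = 256 ≡ 1. Multiply: 9^14 = 9^8 × 9^4 × 9^2 ≡ 1 × 16 × 13 (mod 17): 1 × 16 = 16 ≡ 16; 16 × 13 = 208 ≡ 4. So 9^14 ≡ 4 (mod 17).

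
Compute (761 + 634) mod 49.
23

(761 + 634) = 1395
1395 mod 49 = 23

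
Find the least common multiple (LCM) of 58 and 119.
6902

First find GCD(58, 119) using the Euclidean algorithm:
58 = 0 × 119 + 58
119 = 2 × 58 + 3
58 = 19 × 3 + 1
3 = 3 × 1 + 0
GCD(58, 119) = 1

LCM formula: LCM(a, b) = (a × b) / GCD(a, b)
LCM(58, 119) = (58 × 119) / 1
LCM(58, 119) = 6902 / 1
LCM(58, 119) = 6902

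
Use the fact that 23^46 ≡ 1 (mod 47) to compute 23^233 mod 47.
By Fermat: 23^{46} ≡ 1 (mod 47). 233 = 5×46 + 3. So 23^{233} ≡ 23^{3} ≡ 41 (mod 47)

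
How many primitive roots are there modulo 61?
16

The number of primitive roots modulo p is φ(p-1) = φ(60)
φ(60) = 16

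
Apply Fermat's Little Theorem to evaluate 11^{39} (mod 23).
14

By Fermat's Little Theorem, a^(p-1) ≡ 1 (mod p) for prime p and gcd(a, p) = 1
Here p = 23, so 11^22 ≡ 1 (mod 23)
We can reduce the exponent: 39 mod 22 = 17
So 11^39 ≡ 11^17 (mod 23)
Computing: 11^17 mod 23 = 14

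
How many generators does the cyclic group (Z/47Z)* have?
22

The number of primitive roots modulo p is φ(p-1) = φ(46)
φ(46) = 22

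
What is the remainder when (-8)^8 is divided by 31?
(-8) ≡ 23 (mod 31). 8 = 8 (binary 1000). Repeated squaring mod 31: 23^1 ≡ 23; 23^2 ≡ 23² = 529 ≡ 2; 23^4 ≡ 2² = 4 ≡ 4; 23^8 ≡ 4² = 16 ≡ 16. So (-8)^8 ≡ 16 (mod 31).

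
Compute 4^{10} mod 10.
6

Using successive squaring:
Binary expansion of 10: 1010
Powers of 4 mod 10 (each is the square of the previous):
  4^1 ≡ 4 (mod 10)
  4^2 ≡ 4² = 16 ≡ 6 (mod 10)
  4^4 ≡ 6² = 36 ≡ 6 (mod 10)
  4^8 ≡ 6² = 36 ≡ 6 (mod 10)
10 = 8 + 2, so 4^10 = 4^8 × 4^2 ≡ 6 × 6 (mod 10)
Multiplying step by step:
  6 × 6 = 36 ≡ 6 (mod 10)
Result: 4^10 ≡ 6 (mod 10)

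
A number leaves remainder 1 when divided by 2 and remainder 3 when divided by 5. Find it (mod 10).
M = 2 × 5 = 10. M₁ = 5, y₁ ≡ 1 (mod 2). M₂ = 2, y₂ ≡ 3 (mod 5). t = 1×5×1 + 3×2×3 ≡ 3 (mod 10)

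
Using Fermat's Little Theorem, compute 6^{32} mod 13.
3

By Fermat's Little Theorem, a^(p-1) ≡ 1 (mod p) for prime p and gcd(a, p) = 1
Here p = 13, so 6^12 ≡ 1 (mod 13)
We can reduce the exponent: 32 mod 12 = 8
So 6^32 ≡ 6^8 (mod 13)
Computing: 6^8 mod 13 = 3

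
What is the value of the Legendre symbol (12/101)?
(12/101) = 12^{50} mod 101 = -1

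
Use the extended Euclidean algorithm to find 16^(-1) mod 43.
Extended GCD: 16(-8) + 43(3) = 1. So 16^(-1) ≡ 35 ≡ 35 (mod 43). Verify: 16 × 35 = 560 ≡ 1 (mod 43)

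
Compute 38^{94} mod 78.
40

Using successive squaring:
Binary expansion of 94: 1011110
Powers of 38 mod 78 (each is the square of the previous):
  38^1 ≡ 38 (mod 78)
  38^2 ≡ 38² = 1444 ≡ 40 (mod 78)
  38^4 ≡ 40² = 1600 ≡ 40 (mod 78)
  38^8 ≡ 40² = 1600 ≡ 40 (mod 78)
  38^16 ≡ 40² = 1600 ≡ 40 (mod 78)
  38^32 ≡ 40² = 1600 ≡ 40 (mod 78)
  38^64 ≡ 40² = 1600 ≡ 40 (mod 78)
94 = 64 + 16 + 8 + 4 + 2, so 38^94 = 38^64 × 38^16 × 38^8 × 38^4 × 38^2 ≡ 40 × 40 × 40 × 40 × 40 (mod 78)
Multiplying step by step:
  40 × 40 = 1600 ≡ 40 (mod 78)
  40 × 40 = 1600 ≡ 40 (mod 78)
  40 × 40 = 1600 ≡ 40 (mod 78)
  40 × 40 = 1600 ≡ 40 (mod 78)
Result: 38^94 ≡ 40 (mod 78)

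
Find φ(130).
48

Prime factorization: 130 = 2 × 5 × 13
Using the formula φ(n) = n × Π(1 - 1/p) for each prime factor p:
φ(130) = 130 × (1 - 1/2) × (1 - 1/5) × (1 - 1/13)
φ(130) = 48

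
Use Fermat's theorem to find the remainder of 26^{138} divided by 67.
15

By Fermat's Little Theorem, a^(p-1) ≡ 1 (mod p) for prime p and gcd(a, p) = 1
Here p = 67, so 26^66 ≡ 1 (mod 67)
We can reduce the exponent: 138 mod 66 = 6
So 26^138 ≡ 26^6 (mod 67)
Computing: 26^6 mod 67 = 15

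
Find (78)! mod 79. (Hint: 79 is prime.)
By Wilson's theorem, (78)! ≡ -1 ≡ 78 (mod 79)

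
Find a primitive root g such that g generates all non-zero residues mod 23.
p - 1 = 22 has prime divisors 2, 11. h is a primitive root mod 23 iff h^(22/q) ≢ 1 (mod 23) for each such q.
h = 2: 2^11 ≡ 1, 2^2 ≡ 4 (mod 23); 2^11 ≡ 1, so not a primitive root.
h = 3: 3^11 ≡ 1, 3^2 ≡ 9 (mod 23); 3^11 ≡ 1, so not a primitive root.
h = 4: 4^11 ≡ 1, 4^2 ≡ 16 (mod 23); 4^11 ≡ 1, so not a primitive root.
h = 5: 5^11 ≡ 22, 5^2 ≡ 2 (mod 23); none is 1, so 5 has order 22 and is a primitive root.
The smallest primitive root mod 23 is g = 5.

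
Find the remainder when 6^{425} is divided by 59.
By Fermat: 6^{58} ≡ 1 (mod 59). 425 = 7×58 + 19. So 6^{425} ≡ 6^{19} ≡ 34 (mod 59)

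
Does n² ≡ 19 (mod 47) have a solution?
By Euler's criterion: 19^{23} ≡ 46 (mod 47). Since this equals -1 (≡ 46), 19 is not a QR.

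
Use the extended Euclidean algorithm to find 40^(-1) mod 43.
Extended GCD: 40(14) + 43(-13) = 1. So 40^(-1) ≡ 14 ≡ 14 (mod 43). Verify: 40 × 14 = 560 ≡ 1 (mod 43)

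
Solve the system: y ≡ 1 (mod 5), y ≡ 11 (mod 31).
M = 5 × 31 = 155. M₁ = 31, y₁ ≡ 1 (mod 5). M₂ = 5, y₂ ≡ 25 (mod 31). y = 1×31×1 + 11×5×25 ≡ 11 (mod 155)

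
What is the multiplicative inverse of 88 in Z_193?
88^(-1) ≡ 68 (mod 193). Verification: 88 × 68 = 5984 ≡ 1 (mod 193)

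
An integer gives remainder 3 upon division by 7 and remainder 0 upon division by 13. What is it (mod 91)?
M = 7 × 13 = 91. M₁ = 13, y₁ ≡ 6 (mod 7). M₂ = 7, y₂ ≡ 2 (mod 13). z = 3×13×6 + 0×7×2 ≡ 52 (mod 91). The smallest positive such number is 52.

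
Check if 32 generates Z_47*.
p - 1 = 46 has prime divisors 2, 23. Check 32^(46/q) mod 47 for each: 32^(46/2) = 32^23 ≡ 1, 32^(46/23) = 32^2 ≡ 37 (mod 47). Since 32^23 ≡ 1 (mod 47), the order of 32 divides 23 (in fact the order is 23) ≠ 46, so it is not a primitive root.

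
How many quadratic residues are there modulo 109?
For prime 109, there are (p-1)/2 = (109-1)/2 = 54 quadratic residues (excluding 0).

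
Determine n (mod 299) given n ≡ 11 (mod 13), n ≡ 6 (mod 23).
167

Using the Chinese Remainder Theorem:
M = product of moduli = 299
For equation 1: M_1 = 23, 23 ≡ 10 (mod 13), inverse of 23 mod 13 is 4 (check: 10 × 4 = 40 ≡ 1 (mod 13))
For equation 2: M_2 = 13, 13 ≡ 13 (mod 23), inverse of 13 mod 23 is 16 (check: 13 × 16 = 208 ≡ 1 (mod 23))
Combine: n ≡ Σ r_i×M_i×(M_i⁻¹ mod m_i) = 11×23×4 + 6×13×16 = 1012 + 1248 = 2260
2260 mod 299 = 167
n ≡ 167 (mod 299)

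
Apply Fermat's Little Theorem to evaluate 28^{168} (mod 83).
41

By Fermat's Little Theorem, a^(p-1) ≡ 1 (mod p) for prime p and gcd(a, p) = 1
Here p = 83, so 28^82 ≡ 1 (mod 83)
We can reduce the exponent: 168 mod 82 = 4
So 28^168 ≡ 28^4 (mod 83)
Computing: 28^4 mod 83 = 41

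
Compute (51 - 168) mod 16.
11

(51 - 168) = -117
-117 mod 16 = 11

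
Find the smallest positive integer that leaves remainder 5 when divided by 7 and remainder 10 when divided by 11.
M = 7 × 11 = 77. M₁ = 11, y₁ ≡ 2 (mod 7). M₂ = 7, y₂ ≡ 8 (mod 11). r = 5×11×2 + 10×7×8 ≡ 54 (mod 77). The smallest positive such number is 54.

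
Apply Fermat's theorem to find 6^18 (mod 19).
By Fermat's Little Theorem, 6^{18} ≡ 1 (mod 19) since 19 is prime and gcd(6, 19) = 1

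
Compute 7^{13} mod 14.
7

Using successive squaring:
Binary expansion of 13: 1101
Powers of 7 mod 14 (each is the square of the previous):
  7^1 ≡ 7 (mod 14)
  7^2 ≡ 7² = 49 ≡ 7 (mod 14)
  7^4 ≡ 7² = 49 ≡ 7 (mod 14)
  7^8 ≡ 7² = 49 ≡ 7 (mod 14)
13 = 8 + 4 + 1, so 7^13 = 7^8 × 7^4 × 7^1 ≡ 7 × 7 × 7 (mod 14)
Multiplying step by step:
  7 × 7 = 49 ≡ 7 (mod 14)
  7 × 7 = 49 ≡ 7 (mod 14)
Result: 7^13 ≡ 7 (mod 14)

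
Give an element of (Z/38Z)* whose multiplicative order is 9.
5 has order 9 mod 38 since 5^{9} ≡ 1 (mod 38) and no smaller power works.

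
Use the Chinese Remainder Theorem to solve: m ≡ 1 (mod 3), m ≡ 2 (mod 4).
M = 3 × 4 = 12. M₁ = 4, y₁ ≡ 1 (mod 3). M₂ = 3, y₂ ≡ 3 (mod 4). m = 1×4×1 + 2×3×3 ≡ 10 (mod 12)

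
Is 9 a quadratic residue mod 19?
By Euler's criterion: 9^{9} ≡ 1 (mod 19). Since this equals 1, 9 is a QR.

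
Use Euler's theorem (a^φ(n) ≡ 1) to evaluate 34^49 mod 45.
By Euler: 34^{24} ≡ 1 (mod 45) since gcd(34, 45) = 1. 49 = 2×24 + 1. So 34^{49} ≡ 34^{1} ≡ 34 (mod 45)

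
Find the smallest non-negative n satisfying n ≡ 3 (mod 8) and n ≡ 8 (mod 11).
M = 8 × 11 = 88. M₁ = 11, y₁ ≡ 3 (mod 8). M₂ = 8, y₂ ≡ 7 (mod 11). n = 3×11×3 + 8×8×7 ≡ 19 (mod 88)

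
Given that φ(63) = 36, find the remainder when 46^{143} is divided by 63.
By Euler: 46^{36} ≡ 1 (mod 63) since gcd(46, 63) = 1. 143 = 3×36 + 35. So 46^{143} ≡ 46^{35} ≡ 37 (mod 63)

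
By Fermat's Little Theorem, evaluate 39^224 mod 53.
By Fermat: 39^{52} ≡ 1 (mod 53). 224 = 4×52 + 16. So 39^{224} ≡ 39^{16} ≡ 42 (mod 53)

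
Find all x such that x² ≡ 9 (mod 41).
The square roots of 9 mod 41 are 38 and 3. Verify: 38² = 1444 ≡ 9 (mod 41)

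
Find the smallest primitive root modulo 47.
p - 1 = 46 has prime divisors 2, 23. h is a primitive root mod 47 iff h^(46/q) ≢ 1 (mod 47) for each such q.
h = 2: 2^23 ≡ 1, 2^2 ≡ 4 (mod 47); 2^23 ≡ 1, so not a primitive root.
h = 3: 3^23 ≡ 1, 3^2 ≡ 9 (mod 47); 3^23 ≡ 1, so not a primitive root.
h = 4: 4^23 ≡ 1, 4^2 ≡ 16 (mod 47); 4^23 ≡ 1, so not a primitive root.
h = 5: 5^23 ≡ 46, 5^2 ≡ 25 (mod 47); none is 1, so 5 has order 46 and is a primitive root.
The smallest primitive root mod 47 is g = 5.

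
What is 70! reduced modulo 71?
By Wilson's theorem, (70)! ≡ -1 ≡ 70 (mod 71)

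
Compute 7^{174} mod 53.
47

Using successive squaring:
Binary expansion of 174: 10101110
Powers of 7 mod 53 (each is the square of the previous):
  7^1 ≡ 7 (mod 53)
  7^2 ≡ 7² = 49 ≡ 49 (mod 53)
  7^4 ≡ 49² = 2401 ≡ 16 (mod 53)
  7^8 ≡ 16² = 256 ≡ 44 (mod 53)
  7^16 ≡ 44² = 1936 ≡ 28 (mod 53)
  7^32 ≡ 28² = 784 ≡ 42 (mod 53)
  7^64 ≡ 42² = 1764 ≡ 15 (mod 53)
  7^128 ≡ 15² = 225 ≡ 13 (mod 53)
174 = 128 + 32 + 8 + 4 + 2, so 7^174 = 7^128 × 7^32 × 7^8 × 7^4 × 7^2 ≡ 13 × 42 × 44 × 16 × 49 (mod 53)
Multiplying step by step:
  13 × 42 = 546 ≡ 16 (mod 53)
  16 × 44 = 704 ≡ 15 (mod 53)
  15 × 16 = 240 ≡ 28 (mod 53)
  28 × 49 = 1372 ≡ 47 (mod 53)
Result: 7^174 ≡ 47 (mod 53)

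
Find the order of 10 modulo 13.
Powers of 10 mod 13: 10^1≡10, 10^2≡9, 10^3≡12, 10^4≡3, 10^5≡4, 10^6≡1. Order = 6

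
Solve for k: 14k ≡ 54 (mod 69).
63

Since gcd(14, 69) = 1 divides 54, a solution exists.
Multiply both sides by the inverse of 14 mod 69:
  14^(-1) mod 69 = 5
  x ≡ 5 × 54 ≡ 270 ≡ 63 (mod 69)
Verification: 14 × 63 = 882 = 12 × 69 + 54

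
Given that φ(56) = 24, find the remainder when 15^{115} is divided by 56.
By Euler: 15^{24} ≡ 1 (mod 56) since gcd(15, 56) = 1. 115 = 4×24 + 19. So 15^{115} ≡ 15^{19} ≡ 15 (mod 56)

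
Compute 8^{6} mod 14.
8

Using successive squaring:
Binary expansion of 6: 110
Powers of 8 mod 14 (each is the square of the previous):
  8^1 ≡ 8 (mod 14)
  8^2 ≡ 8² = 64 ≡ 8 (mod 14)
  8^4 ≡ 8² = 64 ≡ 8 (mod 14)
6 = 4 + 2, so 8^6 = 8^4 × 8^2 ≡ 8 × 8 (mod 14)
Multiplying step by step:
  8 × 8 = 64 ≡ 8 (mod 14)
Result: 8^6 ≡ 8 (mod 14)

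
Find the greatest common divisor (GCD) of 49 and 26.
1

Using the Euclidean algorithm:
49 = 1 × 26 + 23
26 = 1 × 23 + 3
23 = 7 × 3 + 2
3 = 1 × 2 + 1
2 = 2 × 1 + 0

GCD(49, 26) = 1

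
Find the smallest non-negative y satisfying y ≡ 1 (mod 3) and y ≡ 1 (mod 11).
M = 3 × 11 = 33. M₁ = 11, y₁ ≡ 2 (mod 3). M₂ = 3, y₂ ≡ 4 (mod 11). y = 1×11×2 + 1×3×4 ≡ 1 (mod 33)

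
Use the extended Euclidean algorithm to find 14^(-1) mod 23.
Extended GCD: 14(5) + 23(-3) = 1. So 14^(-1) ≡ 5 ≡ 5 (mod 23). Verify: 14 × 5 = 70 ≡ 1 (mod 23)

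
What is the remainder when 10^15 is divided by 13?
Using Fermat: 10^{12} ≡ 1 (mod 13). 15 ≡ 3 (mod 12). So 10^{15} ≡ 10^{3} ≡ 12 (mod 13)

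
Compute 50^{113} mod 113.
50

Using successive squaring:
Binary expansion of 113: 1110001
Powers of 50 mod 113 (each is the square of the previous):
  50^1 ≡ 50 (mod 113)
  50^2 ≡ 50² = 2500 ≡ 14 (mod 113)
  50^4 ≡ 14² = 196 ≡ 83 (mod 113)
  50^8 ≡ 83² = 6889 ≡ 109 (mod 113)
  50^16 ≡ 109² = 11881 ≡ 16 (mod 113)
  50^32 ≡ 16² = 256 ≡ 30 (mod 113)
  50^64 ≡ 30² = 900 ≡ 109 (mod 113)
113 = 64 + 32 + 16 + 1, so 50^113 = 50^64 × 50^32 × 50^16 × 50^1 ≡ 109 × 30 × 16 × 50 (mod 113)
Multiplying step by step:
  109 × 30 = 3270 ≡ 106 (mod 113)
  106 × 16 = 1696 ≡ 1 (mod 113)
  1 × 50 = 50 ≡ 50 (mod 113)
Result: 50^113 ≡ 50 (mod 113)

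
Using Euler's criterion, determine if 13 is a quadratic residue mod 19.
By Euler's criterion: 13^{9} ≡ 18 (mod 19). Since this equals -1 (≡ 18), 13 is not a QR.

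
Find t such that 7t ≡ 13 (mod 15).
4

Since gcd(7, 15) = 1 divides 13, a solution exists.
Multiply both sides by the inverse of 7 mod 15:
  7^(-1) mod 15 = 13
  x ≡ 13 × 13 ≡ 169 ≡ 4 (mod 15)
Verification: 7 × 4 = 28 = 1 × 15 + 13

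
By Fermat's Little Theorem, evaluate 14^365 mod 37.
By Fermat: 14^{36} ≡ 1 (mod 37). 365 ≡ 5 (mod 36). So 14^{365} ≡ 14^{5} ≡ 29 (mod 37)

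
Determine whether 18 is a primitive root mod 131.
p - 1 = 130 has prime divisors 2, 5, 13. Check 18^(130/q) mod 131 for each: 18^(130/2) = 18^65 ≡ 130, 18^(130/5) = 18^26 ≡ 1, 18^(130/13) = 18^10 ≡ 52 (mod 131). Since 18^26 ≡ 1 (mod 131), the order of 18 divides 26 (in fact the order is 26) ≠ 130, so it is not a primitive root.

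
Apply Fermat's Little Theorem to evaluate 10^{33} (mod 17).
10

By Fermat's Little Theorem, a^(p-1) ≡ 1 (mod p) for prime p and gcd(a, p) = 1
Here p = 17, so 10^16 ≡ 1 (mod 17)
We can reduce the exponent: 33 mod 16 = 1
So 10^33 ≡ 10^1 (mod 17)
Computing: 10^1 mod 17 = 10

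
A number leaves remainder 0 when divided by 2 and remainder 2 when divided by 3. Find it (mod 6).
M = 2 × 3 = 6. M₁ = 3, y₁ ≡ 1 (mod 2). M₂ = 2, y₂ ≡ 2 (mod 3). k = 0×3×1 + 2×2×2 ≡ 2 (mod 6)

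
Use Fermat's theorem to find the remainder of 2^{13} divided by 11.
8

By Fermat's Little Theorem, a^(p-1) ≡ 1 (mod p) for prime p and gcd(a, p) = 1
Here p = 11, so 2^10 ≡ 1 (mod 11)
We can reduce the exponent: 13 mod 10 = 3
So 2^13 ≡ 2^3 (mod 11)
Computing: 2^3 mod 11 = 8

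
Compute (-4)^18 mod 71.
Using repeated squaring. (-4) ≡ 67 (mod 71). 18 = 16 + 2 (binary 10010). Repeated squaring mod 71: 67^1 ≡ 67; 67^2 ≡ 67² = 4489 ≡ 16; 67^4 ≡ 16² = 256 ≡ 43; 67^8 ≡ 43² = 1849 ≡ 3; 67^16 ≡ 3² = 9 ≡ 9. Multiply: (-4)^18 ≡ 67^16 × 67^2 ≡ 9 × 16 (mod 71): 9 × 16 = 144 ≡ 2. So (-4)^18 ≡ 2 (mod 71).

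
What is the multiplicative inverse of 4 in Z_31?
4^(-1) ≡ 8 (mod 31). Verification: 4 × 8 = 32 ≡ 1 (mod 31)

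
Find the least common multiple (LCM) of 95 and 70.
1330

First find GCD(95, 70) using the Euclidean algorithm:
95 = 1 × 70 + 25
70 = 2 × 25 + 20
25 = 1 × 20 + 5
20 = 4 × 5 + 0
GCD(95, 70) = 5

LCM formula: LCM(a, b) = (a × b) / GCD(a, b)
LCM(95, 70) = (95 × 70) / 5
LCM(95, 70) = 6650 / 5
LCM(95, 70) = 1330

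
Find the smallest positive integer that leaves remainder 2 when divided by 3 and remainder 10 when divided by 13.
M = 3 × 13 = 39. M₁ = 13, y₁ ≡ 1 (mod 3). M₂ = 3, y₂ ≡ 9 (mod 13). m = 2×13×1 + 10×3×9 ≡ 23 (mod 39). The smallest positive such number is 23.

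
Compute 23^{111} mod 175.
127

Using successive squaring:
Binary expansion of 111: 1101111
Powers of 23 mod 175 (each is the square of the previous):
  23^1 ≡ 23 (mod 175)
  23^2 ≡ 23² = 529 ≡ 4 (mod 175)
  23^4 ≡ 4² = 16 ≡ 16 (mod 175)
  23^8 ≡ 16² = 256 ≡ 81 (mod 175)
  23^16 ≡ 81² = 6561 ≡ 86 (mod 175)
  23^32 ≡ 86² = 7396 ≡ 46 (mod 175)
  23^64 ≡ 46² = 2116 ≡ 16 (mod 175)
111 = 64 + 32 + 8 + 4 + 2 + 1, so 23^111 = 23^64 × 23^32 × 23^8 × 23^4 × 23^2 × 23^1 ≡ 16 × 46 × 81 × 16 × 4 × 23 (mod 175)
Multiplying step by step:
  16 × 46 = 736 ≡ 36 (mod 175)
  36 × 81 = 2916 ≡ 116 (mod 175)
  116 × 16 = 1856 ≡ 106 (mod 175)
  106 × 4 = 424 ≡ 74 (mod 175)
  74 × 23 = 1702 ≡ 127 (mod 175)
Result: 23^111 ≡ 127 (mod 175)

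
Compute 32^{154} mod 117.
4

Using successive squaring:
Binary expansion of 154: 10011010
Powers of 32 mod 117 (each is the square of the previous):
  32^1 ≡ 32 (mod 117)
  32^2 ≡ 32² = 1024 ≡ 88 (mod 117)
  32^4 ≡ 88² = 7744 ≡ 22 (mod 117)
  32^8 ≡ 22² = 484 ≡ 16 (mod 117)
  32^16 ≡ 16² = 256 ≡ 22 (mod 117)
  32^32 ≡ 22² = 484 ≡ 16 (mod 117)
  32^64 ≡ 16² = 256 ≡ 22 (mod 117)
  32^128 ≡ 22² = 484 ≡ 16 (mod 117)
154 = 128 + 16 + 8 + 2, so 32^154 = 32^128 × 32^16 × 32^8 × 32^2 ≡ 16 × 22 × 16 × 88 (mod 117)
Multiplying step by step:
  16 × 22 = 352 ≡ 1 (mod 117)
  1 × 16 = 16 ≡ 16 (mod 117)
  16 × 88 = 1408 ≡ 4 (mod 117)
Result: 32^154 ≡ 4 (mod 117)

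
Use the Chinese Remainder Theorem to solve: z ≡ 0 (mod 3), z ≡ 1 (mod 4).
M = 3 × 4 = 12. M₁ = 4, y₁ ≡ 1 (mod 3). M₂ = 3, y₂ ≡ 3 (mod 4). z = 0×4×1 + 1×3×3 ≡ 9 (mod 12)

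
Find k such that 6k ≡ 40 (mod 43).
21

Since gcd(6, 43) = 1 divides 40, a solution exists.
Multiply both sides by the inverse of 6 mod 43:
  6^(-1) mod 43 = 36
  x ≡ 36 × 40 ≡ 1440 ≡ 21 (mod 43)
Verification: 6 × 21 = 126 = 2 × 43 + 40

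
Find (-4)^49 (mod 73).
Using repeated squaring. (-4) ≡ 69 (mod 73). 49 = 32 + 16 + 1 (binary 110001). Repeated squaring mod 73: 69^1 ≡ 69; 69^2 ≡ 69² = 4761 ≡ 16; 69^4 ≡ 16² = 256 ≡ 37; 69^8 ≡ 37² = 1369 ≡ 55; 69^16 ≡ 55² = 3025 ≡ 32; 69^32 ≡ 32² = 1024 ≡ 2. Multiply: (-4)^49 ≡ 69^32 × 69^16 × 69^1 ≡ 2 × 32 × 69 (mod 73): 2 × 32 = 64 ≡ 64; 64 × 69 = 4416 ≡ 36. So (-4)^49 ≡ 36 (mod 73).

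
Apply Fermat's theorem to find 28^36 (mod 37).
By Fermat's Little Theorem, 28^{36} ≡ 1 (mod 37) since 37 is prime and gcd(28, 37) = 1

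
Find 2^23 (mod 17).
Using Fermat: 2^{16} ≡ 1 (mod 17). 23 ≡ 7 (mod 16). So 2^{23} ≡ 2^{7} ≡ 9 (mod 17)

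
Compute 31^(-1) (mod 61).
2

Using Extended Euclidean Algorithm:
gcd(31, 61) = 1
Bezout coefficients: 31 × 2 + 61 × -1 = 1
So 31 × 2 ≡ 1 (mod 61)
The inverse is 2 mod 61 = 2
Verification: 31 × 2 = 62 = 1 × 61 + 1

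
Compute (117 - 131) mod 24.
10

(117 - 131) = -14
-14 mod 24 = 10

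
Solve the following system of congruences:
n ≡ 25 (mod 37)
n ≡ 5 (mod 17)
617

Using the Chinese Remainder Theorem:
M = product of moduli = 629
For equation 1: M_1 = 17, 17 ≡ 17 (mod 37), inverse of 17 mod 37 is 24 (check: 17 × 24 = 408 ≡ 1 (mod 37))
For equation 2: M_2 = 37, 37 ≡ 3 (mod 17), inverse of 37 mod 17 is 6 (check: 3 × 6 = 18 ≡ 1 (mod 17))
Combine: n ≡ Σ r_i×M_i×(M_i⁻¹ mod m_i) = 25×17×24 + 5×37×6 = 10200 + 1110 = 11310
11310 mod 629 = 617
n ≡ 617 (mod 629)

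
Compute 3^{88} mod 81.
0

Using successive squaring:
Binary expansion of 88: 1011000
Powers of 3 mod 81 (each is the square of the previous):
  3^1 ≡ 3 (mod 81)
  3^2 ≡ 3² = 9 ≡ 9 (mod 81)
  3^4 ≡ 9² = 81 ≡ 0 (mod 81)
  3^8 ≡ 0² = 0 ≡ 0 (mod 81)
  3^16 ≡ 0² = 0 ≡ 0 (mod 81)
  3^32 ≡ 0² = 0 ≡ 0 (mod 81)
  3^64 ≡ 0² = 0 ≡ 0 (mod 81)
88 = 64 + 16 + 8, so 3^88 = 3^64 × 3^16 × 3^8 ≡ 0 × 0 × 0 (mod 81)
Multiplying step by step:
  0 × 0 = 0 ≡ 0 (mod 81)
  0 × 0 = 0 ≡ 0 (mod 81)
Result: 3^88 ≡ 0 (mod 81)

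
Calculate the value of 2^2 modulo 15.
2 = 2 (binary 10). Repeated squaring mod 15: 2^1 ≡ 2; 2^2 ≡ 2² = 4 ≡ 4. So 2^2 ≡ 4 (mod 15).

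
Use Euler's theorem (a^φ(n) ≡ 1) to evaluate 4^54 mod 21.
By Euler: 4^{12} ≡ 1 (mod 21) since gcd(4, 21) = 1. 54 = 4×12 + 6. So 4^{54} ≡ 4^{6} ≡ 1 (mod 21)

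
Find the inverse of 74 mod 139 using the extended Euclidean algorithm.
Extended GCD: 74(62) + 139(-33) = 1. So 74^(-1) ≡ 62 ≡ 62 (mod 139). Verify: 74 × 62 = 4588 ≡ 1 (mod 139)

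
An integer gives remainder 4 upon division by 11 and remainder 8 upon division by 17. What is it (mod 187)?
M = 11 × 17 = 187. M₁ = 17, y₁ ≡ 2 (mod 11). M₂ = 11, y₂ ≡ 14 (mod 17). m = 4×17×2 + 8×11×14 ≡ 59 (mod 187). The smallest positive such number is 59.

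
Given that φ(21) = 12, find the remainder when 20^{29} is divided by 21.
By Euler: 20^{12} ≡ 1 (mod 21) since gcd(20, 21) = 1. 29 = 2×12 + 5. So 20^{29} ≡ 20^{5} ≡ 20 (mod 21)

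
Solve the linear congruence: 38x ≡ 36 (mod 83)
49

Since gcd(38, 83) = 1 divides 36, a solution exists.
Multiply both sides by the inverse of 38 mod 83:
  38^(-1) mod 83 = 59
  x ≡ 59 × 36 ≡ 2124 ≡ 49 (mod 83)
Verification: 38 × 49 = 1862 = 22 × 83 + 36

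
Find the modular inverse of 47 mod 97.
47^(-1) ≡ 64 (mod 97). Verification: 47 × 64 = 3008 ≡ 1 (mod 97)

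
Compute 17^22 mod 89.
Using repeated squaring. 22 = 16 + 4 + 2 (binary 10110). Repeated squaring mod 89: 17^1 ≡ 17; 17^2 ≡ 17² = 289 ≡ 22; 17^4 ≡ 22² = 484 ≡ 39; 17^8 ≡ 39² = 1521 ≡ 8; 17^16 ≡ 8² = 64 ≡ 64. Multiply: 17^22 = 17^16 × 17^4 × 17^2 ≡ 64 × 39 × 22 (mod 89): 64 × 39 = 2496 ≡ 4; 4 × 22 = 88 ≡ 88. So 17^22 ≡ 88 (mod 89).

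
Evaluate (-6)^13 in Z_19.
Using repeated squaring. (-6) ≡ 13 (mod 19). 13 = 8 + 4 + 1 (binary 1101). Repeated squaring mod 19: 13^1 ≡ 13; 13^2 ≡ 13² = 169 ≡ 17; 13^4 ≡ 17² = 289 ≡ 4; 13^8 ≡ 4² = 16 ≡ 16. Multiply: (-6)^13 ≡ 13^8 × 13^4 × 13^1 ≡ 16 × 4 × 13 (mod 19): 16 × 4 = 64 ≡ 7; 7 × 13 = 91 ≡ 15. So (-6)^13 ≡ 15 (mod 19).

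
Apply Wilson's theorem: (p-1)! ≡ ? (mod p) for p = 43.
By Wilson's theorem, (42)! ≡ -1 ≡ 42 (mod 43)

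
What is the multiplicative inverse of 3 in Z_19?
3^(-1) ≡ 13 (mod 19). Verification: 3 × 13 = 39 ≡ 1 (mod 19)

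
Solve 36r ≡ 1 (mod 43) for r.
36^(-1) ≡ 6 (mod 43). Verification: 36 × 6 = 216 ≡ 1 (mod 43)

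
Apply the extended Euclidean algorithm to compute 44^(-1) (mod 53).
Extended GCD: 44(-6) + 53(5) = 1. So 44^(-1) ≡ 47 ≡ 47 (mod 53). Verify: 44 × 47 = 2068 ≡ 1 (mod 53)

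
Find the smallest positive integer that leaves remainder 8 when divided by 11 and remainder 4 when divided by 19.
M = 11 × 19 = 209. M₁ = 19, y₁ ≡ 7 (mod 11). M₂ = 11, y₂ ≡ 7 (mod 19). x = 8×19×7 + 4×11×7 ≡ 118 (mod 209). The smallest positive such number is 118.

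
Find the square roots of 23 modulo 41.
The square roots of 23 mod 41 are 33 and 8. Verify: 33² = 1089 ≡ 23 (mod 41)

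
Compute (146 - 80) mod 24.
18

(146 - 80) = 66
66 mod 24 = 18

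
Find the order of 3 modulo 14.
Powers of 3 mod 14: 3^1≡3, 3^2≡9, 3^3≡13, 3^4≡11, 3^5≡5, 3^6≡1. Order = 6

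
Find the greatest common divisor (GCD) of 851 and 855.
1

Using the Euclidean algorithm:
851 = 0 × 855 + 851
855 = 1 × 851 + 4
851 = 212 × 4 + 3
4 = 1 × 3 + 1
3 = 3 × 1 + 0

GCD(851, 855) = 1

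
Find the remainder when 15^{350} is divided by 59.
By Fermat: 15^{58} ≡ 1 (mod 59). 350 = 6×58 + 2. So 15^{350} ≡ 15^{2} ≡ 48 (mod 59)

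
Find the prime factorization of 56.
2^3 × 7

Divide by primes starting from smallest:
56 ÷ 2 = 28
28 ÷ 2 = 14
14 ÷ 2 = 7
7 ÷ 7 = 1

56 = 2^3 × 7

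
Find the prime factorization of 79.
79

Divide by primes starting from smallest:
79 ÷ 79 = 1

79 = 79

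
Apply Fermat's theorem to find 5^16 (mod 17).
By Fermat's Little Theorem, 5^{16} ≡ 1 (mod 17) since 17 is prime and gcd(5, 17) = 1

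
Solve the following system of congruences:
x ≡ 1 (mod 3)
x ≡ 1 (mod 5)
1

Using the Chinese Remainder Theorem:
M = product of moduli = 15
For equation 1: M_1 = 5, 5 ≡ 2 (mod 3), inverse of 5 mod 3 is 2 (check: 2 × 2 = 4 ≡ 1 (mod 3))
For equation 2: M_2 = 3, 3 ≡ 3 (mod 5), inverse of 3 mod 5 is 2 (check: 3 × 2 = 6 ≡ 1 (mod 5))
Combine: x ≡ Σ r_i×M_i×(M_i⁻¹ mod m_i) = 1×5×2 + 1×3×2 = 10 + 6 = 16
16 mod 15 = 1
x ≡ 1 (mod 15)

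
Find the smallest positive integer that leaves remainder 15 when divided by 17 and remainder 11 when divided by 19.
M = 17 × 19 = 323. M₁ = 19, y₁ ≡ 9 (mod 17). M₂ = 17, y₂ ≡ 9 (mod 19). n = 15×19×9 + 11×17×9 ≡ 49 (mod 323). The smallest positive such number is 49.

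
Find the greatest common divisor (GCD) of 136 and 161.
1

Using the Euclidean algorithm:
136 = 0 × 161 + 136
161 = 1 × 136 + 25
136 = 5 × 25 + 11
25 = 2 × 11 + 3
11 = 3 × 3 + 2
3 = 1 × 2 + 1
2 = 2 × 1 + 0

GCD(136, 161) = 1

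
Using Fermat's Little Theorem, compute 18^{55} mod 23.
1

By Fermat's Little Theorem, a^(p-1) ≡ 1 (mod p) for prime p and gcd(a, p) = 1
Here p = 23, so 18^22 ≡ 1 (mod 23)
We can reduce the exponent: 55 mod 22 = 11
So 18^55 ≡ 18^11 (mod 23)
Computing: 18^11 mod 23 = 1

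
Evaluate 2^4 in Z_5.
4 = 4 (binary 100). Repeated squaring mod 5: 2^1 ≡ 2; 2^2 ≡ 2² = 4 ≡ 4; 2^4 ≡ 4² = 16 ≡ 1. So 2^4 ≡ 1 (mod 5).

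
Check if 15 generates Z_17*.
p - 1 = 16 has prime divisors 2. Check 15^(16/q) mod 17 for each: 15^(16/2) = 15^8 ≡ 1 (mod 17). Since 15^8 ≡ 1 (mod 17), the order of 15 divides 8 (in fact the order is 8) ≠ 16, so it is not a primitive root.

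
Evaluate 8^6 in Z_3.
8 ≡ 2 (mod 3). 6 = 4 + 2 (binary 110). Repeated squaring mod 3: 2^1 ≡ 2; 2^2 ≡ 2² = 4 ≡ 1; 2^4 ≡ 1² = 1 ≡ 1. Multiply: 8^6 ≡ 2^4 × 2^2 ≡ 1 × 1 (mod 3): 1 × 1 = 1 ≡ 1. So 8^6 ≡ 1 (mod 3).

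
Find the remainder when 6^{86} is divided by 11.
By Fermat: 6^{10} ≡ 1 (mod 11). 86 = 8×10 + 6. So 6^{86} ≡ 6^{6} ≡ 5 (mod 11)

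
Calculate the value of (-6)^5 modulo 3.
(-6) ≡ 0 (mod 3). 5 = 4 + 1 (binary 101). Repeated squaring mod 3: 0^1 ≡ 0; 0^2 ≡ 0² = 0 ≡ 0; 0^4 ≡ 0² = 0 ≡ 0. Multiply: (-6)^5 ≡ 0^4 × 0^1 ≡ 0 × 0 (mod 3): 0 × 0 = 0 ≡ 0. So (-6)^5 ≡ 0 (mod 3).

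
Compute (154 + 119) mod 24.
9

(154 + 119) = 273
273 mod 24 = 9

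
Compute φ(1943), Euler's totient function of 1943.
1848

Prime factorization: 1943 = 29 × 67
Using the formula φ(n) = n × Π(1 - 1/p) for each prime factor p:
φ(1943) = 1943 × (1 - 1/29) × (1 - 1/67)
φ(1943) = 1848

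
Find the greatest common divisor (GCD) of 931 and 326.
1

Using the Euclidean algorithm:
931 = 2 × 326 + 279
326 = 1 × 279 + 47
279 = 5 × 47 + 44
47 = 1 × 44 + 3
44 = 14 × 3 + 2
3 = 1 × 2 + 1
2 = 2 × 1 + 0

GCD(931, 326) = 1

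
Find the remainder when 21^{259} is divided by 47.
By Fermat: 21^{46} ≡ 1 (mod 47). 259 = 5×46 + 29. So 21^{259} ≡ 21^{29} ≡ 4 (mod 47)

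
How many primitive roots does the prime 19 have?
Number of primitive roots mod 19 = φ(18) = 6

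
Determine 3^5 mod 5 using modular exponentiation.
5 = 4 + 1 (binary 101). Repeated squaring mod 5: 3^1 ≡ 3; 3^2 ≡ 3² = 9 ≡ 4; 3^4 ≡ 4² = 16 ≡ 1. Multiply: 3^5 = 3^4 × 3^1 ≡ 1 × 3 (mod 5): 1 × 3 = 3 ≡ 3. So 3^5 ≡ 3 (mod 5).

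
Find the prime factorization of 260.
2^2 × 5 × 13

Divide by primes starting from smallest:
260 ÷ 2 = 130
130 ÷ 2 = 65
65 ÷ 5 = 13
13 ÷ 13 = 1

260 = 2^2 × 5 × 13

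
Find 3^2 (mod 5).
2 = 2 (binary 10). Repeated squaring mod 5: 3^1 ≡ 3; 3^2 ≡ 3² = 9 ≡ 4. So 3^2 ≡ 4 (mod 5).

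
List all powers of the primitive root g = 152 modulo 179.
g^1, g^2, ..., g^{178} mod 179: {152, 13, 7, 169, 91, 49, 109, 100, 164, 47, 163, 74, 150, 67, 160, 155, 111, 46, 11, 61, 143, 77, 69, 106, 2, 125, 26, 14, 159, 3, 98, 39, 21, 149, 94, 147, 148, 121, 134, 141, 131, 43, 92, 22, 122, 107, 154, 138, 33, 4, 71, 52, 28, 139, 6, 17, 78, 42, 119, 9, 115, 117, 63, 89, 103, 83, 86, 5, 44, 65, 35, 129, 97, 66, 8, 142, 104, 56, 99, 12, 34, 156, 84, 59, 18, 51, 55, 126, 178, 27, 166, 172, 10, 88, 130, 70, 79, 15, 132, 16, 105, 29, 112, 19, 24, 68, 133, 168, 118, 36, 102, 110, 73, 177, 54, 153, 165, 20, 176, 81, 140, 158, 30, 85, 32, 31, 58, 45, 38, 48, 136, 87, 157, 57, 72, 25, 41, 146, 175, 108, 127, 151, 40, 173, 162, 101, 137, 60, 170, 64, 62, 116, 90, 76, 96, 93, 174, 135, 114, 144, 50, 82, 113, 171, 37, 75, 123, 80, 167, 145, 23, 95, 120, 161, 128, 124, 53, 1}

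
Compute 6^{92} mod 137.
64

Using successive squaring:
Binary expansion of 92: 1011100
Powers of 6 mod 137 (each is the square of the previous):
  6^1 ≡ 6 (mod 137)
  6^2 ≡ 6² = 36 ≡ 36 (mod 137)
  6^4 ≡ 36² = 1296 ≡ 63 (mod 137)
  6^8 ≡ 63² = 3969 ≡ 133 (mod 137)
  6^16 ≡ 133² = 17689 ≡ 16 (mod 137)
  6^32 ≡ 16² = 256 ≡ 119 (mod 137)
  6^64 ≡ 119² = 14161 ≡ 50 (mod 137)
92 = 64 + 16 + 8 + 4, so 6^92 = 6^64 × 6^16 × 6^8 × 6^4 ≡ 50 × 16 × 133 × 63 (mod 137)
Multiplying step by step:
  50 × 16 = 800 ≡ 115 (mod 137)
  115 × 133 = 15295 ≡ 88 (mod 137)
  88 × 63 = 5544 ≡ 64 (mod 137)
Result: 6^92 ≡ 64 (mod 137)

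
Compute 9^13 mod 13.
Using Fermat: 9^{12} ≡ 1 (mod 13). 13 ≡ 1 (mod 12). So 9^{13} ≡ 9^{1} ≡ 9 (mod 13)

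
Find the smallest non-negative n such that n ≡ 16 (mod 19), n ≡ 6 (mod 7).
111

Using the Chinese Remainder Theorem:
M = product of moduli = 133
For equation 1: M_1 = 7, 7 ≡ 7 (mod 19), inverse of 7 mod 19 is 11 (check: 7 × 11 = 77 ≡ 1 (mod 19))
For equation 2: M_2 = 19, 19 ≡ 5 (mod 7), inverse of 19 mod 7 is 3 (check: 5 × 3 = 15 ≡ 1 (mod 7))
Combine: n ≡ Σ r_i×M_i×(M_i⁻¹ mod m_i) = 16×7×11 + 6×19×3 = 1232 + 342 = 1574
1574 mod 133 = 111
n ≡ 111 (mod 133)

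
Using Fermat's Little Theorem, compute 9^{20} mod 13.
3

By Fermat's Little Theorem, a^(p-1) ≡ 1 (mod p) for prime p and gcd(a, p) = 1
Here p = 13, so 9^12 ≡ 1 (mod 13)
We can reduce the exponent: 20 mod 12 = 8
So 9^20 ≡ 9^8 (mod 13)
Computing: 9^8 mod 13 = 3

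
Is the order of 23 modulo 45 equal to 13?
No, the actual order is 12, not 13.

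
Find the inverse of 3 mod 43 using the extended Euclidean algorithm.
Extended GCD: 3(-14) + 43(1) = 1. So 3^(-1) ≡ 29 ≡ 29 (mod 43). Verify: 3 × 29 = 87 ≡ 1 (mod 43)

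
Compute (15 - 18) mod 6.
3

(15 - 18) = -3
-3 mod 6 = 3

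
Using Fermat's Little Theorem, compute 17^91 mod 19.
By Fermat: 17^{18} ≡ 1 (mod 19). 91 = 5×18 + 1. So 17^{91} ≡ 17^{1} ≡ 17 (mod 19)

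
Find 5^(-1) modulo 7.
3

Using Extended Euclidean Algorithm:
gcd(5, 7) = 1
Bezout coefficients: 5 × 3 + 7 × -2 = 1
So 5 × 3 ≡ 1 (mod 7)
The inverse is 3 mod 7 = 3
Verification: 5 × 3 = 15 = 2 × 7 + 1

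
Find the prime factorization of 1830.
2 × 3 × 5 × 61

Divide by primes starting from smallest:
1830 ÷ 2 = 915
915 ÷ 3 = 305
305 ÷ 5 = 61
61 ÷ 61 = 1

1830 = 2 × 3 × 5 × 61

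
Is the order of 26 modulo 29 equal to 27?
No, the actual order is 28, not 27.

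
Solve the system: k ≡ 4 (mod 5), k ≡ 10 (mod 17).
M = 5 × 17 = 85. M₁ = 17, y₁ ≡ 3 (mod 5). M₂ = 5, y₂ ≡ 7 (mod 17). k = 4×17×3 + 10×5×7 ≡ 44 (mod 85)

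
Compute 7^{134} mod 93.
40

Using successive squaring:
Binary expansion of 134: 10000110
Powers of 7 mod 93 (each is the square of the previous):
  7^1 ≡ 7 (mod 93)
  7^2 ≡ 7² = 49 ≡ 49 (mod 93)
  7^4 ≡ 49² = 2401 ≡ 76 (mod 93)
  7^8 ≡ 76² = 5776 ≡ 10 (mod 93)
  7^16 ≡ 10² = 100 ≡ 7 (mod 93)
  7^32 ≡ 7² = 49 ≡ 49 (mod 93)
  7^64 ≡ 49² = 2401 ≡ 76 (mod 93)
  7^128 ≡ 76² = 5776 ≡ 10 (mod 93)
134 = 128 + 4 + 2, so 7^134 = 7^128 × 7^4 × 7^2 ≡ 10 × 76 × 49 (mod 93)
Multiplying step by step:
  10 × 76 = 760 ≡ 16 (mod 93)
  16 × 49 = 784 ≡ 40 (mod 93)
Result: 7^134 ≡ 40 (mod 93)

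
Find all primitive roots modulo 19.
Primitive roots mod 19: {2, 3, 10, 13, 14, 15}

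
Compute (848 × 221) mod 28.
4

(848 × 221) = 187408
187408 mod 28 = 4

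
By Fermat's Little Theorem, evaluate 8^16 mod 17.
By Fermat's Little Theorem, 8^{16} ≡ 1 (mod 17) since 17 is prime and gcd(8, 17) = 1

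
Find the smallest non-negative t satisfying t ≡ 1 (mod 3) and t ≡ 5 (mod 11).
M = 3 × 11 = 33. M₁ = 11, y₁ ≡ 2 (mod 3). M₂ = 3, y₂ ≡ 4 (mod 11). t = 1×11×2 + 5×3×4 ≡ 16 (mod 33)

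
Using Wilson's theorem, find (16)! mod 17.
By Wilson's theorem, (16)! ≡ -1 ≡ 16 (mod 17)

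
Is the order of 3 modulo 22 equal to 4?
No, the actual order is 5, not 4.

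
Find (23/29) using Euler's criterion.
(23/29) = 23^{14} mod 29 = 1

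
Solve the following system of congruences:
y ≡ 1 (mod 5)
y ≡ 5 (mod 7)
26

Using the Chinese Remainder Theorem:
M = product of moduli = 35
For equation 1: M_1 = 7, 7 ≡ 2 (mod 5), inverse of 7 mod 5 is 3 (check: 2 × 3 = 6 ≡ 1 (mod 5))
For equation 2: M_2 = 5, 5 ≡ 5 (mod 7), inverse of 5 mod 7 is 3 (check: 5 × 3 = 15 ≡ 1 (mod 7))
Combine: y ≡ Σ r_i×M_i×(M_i⁻¹ mod m_i) = 1×7×3 + 5×5×3 = 21 + 75 = 96
96 mod 35 = 26
y ≡ 26 (mod 35)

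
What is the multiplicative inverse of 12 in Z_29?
17

Using Extended Euclidean Algorithm:
gcd(12, 29) = 1
Bezout coefficients: 12 × -12 + 29 × 5 = 1
So 12 × -12 ≡ 1 (mod 29)
The inverse is -12 mod 29 = 17
Verification: 12 × 17 = 204 = 7 × 29 + 1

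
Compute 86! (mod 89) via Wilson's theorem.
(88)! = (86)! × (87) × (88) ≡ -1 (mod 89). So (86)! ≡ -1 × [(88)(87)]^(-1) ≡ 44 (mod 89)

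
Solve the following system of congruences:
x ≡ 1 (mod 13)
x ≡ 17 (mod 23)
40

Using the Chinese Remainder Theorem:
M = product of moduli = 299
For equation 1: M_1 = 23, 23 ≡ 10 (mod 13), inverse of 23 mod 13 is 4 (check: 10 × 4 = 40 ≡ 1 (mod 13))
For equation 2: M_2 = 13, 13 ≡ 13 (mod 23), inverse of 13 mod 23 is 16 (check: 13 × 16 = 208 ≡ 1 (mod 23))
Combine: x ≡ Σ r_i×M_i×(M_i⁻¹ mod m_i) = 1×23×4 + 17×13×16 = 92 + 3536 = 3628
3628 mod 299 = 40
x ≡ 40 (mod 299)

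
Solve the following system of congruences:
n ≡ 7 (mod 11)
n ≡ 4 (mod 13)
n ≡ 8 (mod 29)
95

Using the Chinese Remainder Theorem:
M = product of moduli = 4147
For equation 1: M_1 = 377, 377 ≡ 3 (mod 11), inverse of 377 mod 11 is 4 (check: 3 × 4 = 12 ≡ 1 (mod 11))
For equation 2: M_2 = 319, 319 ≡ 7 (mod 13), inverse of 319 mod 13 is 2 (check: 7 × 2 = 14 ≡ 1 (mod 13))
For equation 3: M_3 = 143, 143 ≡ 27 (mod 29), inverse of 143 mod 29 is 14 (check: 27 × 14 = 378 ≡ 1 (mod 29))
Combine: n ≡ Σ r_i×M_i×(M_i⁻¹ mod m_i) = 7×377×4 + 4×319×2 + 8×143×14 = 10556 + 2552 + 16016 = 29124
29124 mod 4147 = 95
n ≡ 95 (mod 4147)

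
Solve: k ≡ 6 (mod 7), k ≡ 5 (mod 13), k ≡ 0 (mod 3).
M = 7 × 13 × 3 = 273. M₁ = 39, y₁ ≡ 2 (mod 7). M₂ = 21, y₂ ≡ 5 (mod 13). M₃ = 91, y₃ ≡ 1 (mod 3). k = 6×39×2 + 5×21×5 + 0×91×1 ≡ 174 (mod 273)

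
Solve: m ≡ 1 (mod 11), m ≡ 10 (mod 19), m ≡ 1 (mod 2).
M = 11 × 19 × 2 = 418. M₁ = 38, y₁ ≡ 9 (mod 11). M₂ = 22, y₂ ≡ 13 (mod 19). M₃ = 209, y₃ ≡ 1 (mod 2). m = 1×38×9 + 10×22×13 + 1×209×1 ≡ 67 (mod 418)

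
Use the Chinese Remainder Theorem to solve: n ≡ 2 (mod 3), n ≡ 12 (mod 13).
M = 3 × 13 = 39. M₁ = 13, y₁ ≡ 1 (mod 3). M₂ = 3, y₂ ≡ 9 (mod 13). n = 2×13×1 + 12×3×9 ≡ 38 (mod 39)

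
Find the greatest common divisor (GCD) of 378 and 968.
2

Using the Euclidean algorithm:
378 = 0 × 968 + 378
968 = 2 × 378 + 212
378 = 1 × 212 + 166
212 = 1 × 166 + 46
166 = 3 × 46 + 28
46 = 1 × 28 + 18
28 = 1 × 18 + 10
18 = 1 × 10 + 8
10 = 1 × 8 + 2
8 = 4 × 2 + 0

GCD(378, 968) = 2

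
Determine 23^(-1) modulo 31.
23^(-1) ≡ 27 (mod 31). Verification: 23 × 27 = 621 ≡ 1 (mod 31)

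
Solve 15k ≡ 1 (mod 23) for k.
20

Using Extended Euclidean Algorithm:
gcd(15, 23) = 1
Bezout coefficients: 15 × -3 + 23 × 2 = 1
So 15 × -3 ≡ 1 (mod 23)
The inverse is -3 mod 23 = 20
Verification: 15 × 20 = 300 = 13 × 23 + 1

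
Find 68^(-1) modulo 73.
29

Using Extended Euclidean Algorithm:
gcd(68, 73) = 1
Bezout coefficients: 68 × 29 + 73 × -27 = 1
So 68 × 29 ≡ 1 (mod 73)
The inverse is 29 mod 73 = 29
Verification: 68 × 29 = 1972 = 27 × 73 + 1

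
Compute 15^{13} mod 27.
0

Using successive squaring:
Binary expansion of 13: 1101
Powers of 15 mod 27 (each is the square of the previous):
  15^1 ≡ 15 (mod 27)
  15^2 ≡ 15² = 225 ≡ 9 (mod 27)
  15^4 ≡ 9² = 81 ≡ 0 (mod 27)
  15^8 ≡ 0² = 0 ≡ 0 (mod 27)
13 = 8 + 4 + 1, so 15^13 = 15^8 × 15^4 × 15^1 ≡ 0 × 0 × 15 (mod 27)
Multiplying step by step:
  0 × 0 = 0 ≡ 0 (mod 27)
  0 × 15 = 0 ≡ 0 (mod 27)
Result: 15^13 ≡ 0 (mod 27)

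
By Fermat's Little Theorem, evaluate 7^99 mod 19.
By Fermat: 7^{18} ≡ 1 (mod 19). 99 = 5×18 + 9. So 7^{99} ≡ 7^{9} ≡ 1 (mod 19)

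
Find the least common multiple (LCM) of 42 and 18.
126

First find GCD(42, 18) using the Euclidean algorithm:
42 = 2 × 18 + 6
18 = 3 × 6 + 0
GCD(42, 18) = 6

LCM formula: LCM(a, b) = (a × b) / GCD(a, b)
LCM(42, 18) = (42 × 18) / 6
LCM(42, 18) = 756 / 6
LCM(42, 18) = 126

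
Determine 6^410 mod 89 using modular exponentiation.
Using Fermat: 6^{88} ≡ 1 (mod 89). 410 ≡ 58 (mod 88). So 6^{410} ≡ 6^{58} ≡ 18 (mod 89)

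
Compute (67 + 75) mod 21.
16

(67 + 75) = 142
142 mod 21 = 16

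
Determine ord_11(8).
Powers of 8 mod 11: 8^1≡8, 8^2≡9, 8^3≡6, 8^4≡4, 8^5≡10, 8^6≡3, 8^7≡2, 8^8≡5, 8^9≡7, 8^10≡1. Order = 10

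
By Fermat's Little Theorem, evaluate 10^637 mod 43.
By Fermat: 10^{42} ≡ 1 (mod 43). 637 ≡ 7 (mod 42). So 10^{637} ≡ 10^{7} ≡ 6 (mod 43)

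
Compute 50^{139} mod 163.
153

Using successive squaring:
Binary expansion of 139: 10001011
Powers of 50 mod 163 (each is the square of the previous):
  50^1 ≡ 50 (mod 163)
  50^2 ≡ 50² = 2500 ≡ 55 (mod 163)
  50^4 ≡ 55² = 3025 ≡ 91 (mod 163)
  50^8 ≡ 91² = 8281 ≡ 131 (mod 163)
  50^16 ≡ 131² = 17161 ≡ 46 (mod 163)
  50^32 ≡ 46² = 2116 ≡ 160 (mod 163)
  50^64 ≡ 160² = 25600 ≡ 9 (mod 163)
  50^128 ≡ 9² = 81 ≡ 81 (mod 163)
139 = 128 + 8 + 2 + 1, so 50^139 = 50^128 × 50^8 × 50^2 × 50^1 ≡ 81 × 131 × 55 × 50 (mod 163)
Multiplying step by step:
  81 × 131 = 10611 ≡ 16 (mod 163)
  16 × 55 = 880 ≡ 65 (mod 163)
  65 × 50 = 3250 ≡ 153 (mod 163)
Result: 50^139 ≡ 153 (mod 163)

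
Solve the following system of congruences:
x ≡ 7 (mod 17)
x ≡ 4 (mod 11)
92

Using the Chinese Remainder Theorem:
M = product of moduli = 187
For equation 1: M_1 = 11, 11 ≡ 11 (mod 17), inverse of 11 mod 17 is 14 (check: 11 × 14 = 154 ≡ 1 (mod 17))
For equation 2: M_2 = 17, 17 ≡ 6 (mod 11), inverse of 17 mod 11 is 2 (check: 6 × 2 = 12 ≡ 1 (mod 11))
Combine: x ≡ Σ r_i×M_i×(M_i⁻¹ mod m_i) = 7×11×14 + 4×17×2 = 1078 + 136 = 1214
1214 mod 187 = 92
x ≡ 92 (mod 187)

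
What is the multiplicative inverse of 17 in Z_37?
24

Using Extended Euclidean Algorithm:
gcd(17, 37) = 1
Bezout coefficients: 17 × -13 + 37 × 6 = 1
So 17 × -13 ≡ 1 (mod 37)
The inverse is -13 mod 37 = 24
Verification: 17 × 24 = 408 = 11 × 37 + 1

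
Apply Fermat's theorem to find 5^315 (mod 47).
By Fermat: 5^{46} ≡ 1 (mod 47). 315 ≡ 39 (mod 46). So 5^{315} ≡ 5^{39} ≡ 30 (mod 47)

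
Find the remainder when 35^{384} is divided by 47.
By Fermat: 35^{46} ≡ 1 (mod 47). 384 = 8×46 + 16. So 35^{384} ≡ 35^{16} ≡ 28 (mod 47)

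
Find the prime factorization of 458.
2 × 229

Divide by primes starting from smallest:
458 ÷ 2 = 229
229 ÷ 229 = 1

458 = 2 × 229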